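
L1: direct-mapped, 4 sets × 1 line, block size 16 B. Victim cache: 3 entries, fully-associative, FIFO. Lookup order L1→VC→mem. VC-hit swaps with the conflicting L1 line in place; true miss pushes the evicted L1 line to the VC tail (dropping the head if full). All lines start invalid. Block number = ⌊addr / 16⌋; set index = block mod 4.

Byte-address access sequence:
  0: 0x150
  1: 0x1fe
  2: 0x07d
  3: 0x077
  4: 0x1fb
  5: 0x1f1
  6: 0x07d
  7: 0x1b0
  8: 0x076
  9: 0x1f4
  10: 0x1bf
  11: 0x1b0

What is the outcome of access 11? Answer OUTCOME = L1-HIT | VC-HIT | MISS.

OUTCOME = L1-HIT

#0 0x150→b21/s1 MISS; vc=[]
#1 0x1fe→b31/s3 MISS; vc=[]
#2 0x7d→b7/s3 MISS; vc=[31]
#3 0x77→b7/s3 L1-HIT; vc=[31]
#4 0x1fb→b31/s3 VC-HIT; vc=[7]
#5 0x1f1→b31/s3 L1-HIT; vc=[7]
#6 0x7d→b7/s3 VC-HIT; vc=[31]
#7 0x1b0→b27/s3 MISS; vc=[31,7]
#8 0x76→b7/s3 VC-HIT; vc=[31,27]
#9 0x1f4→b31/s3 VC-HIT; vc=[7,27]
#10 0x1bf→b27/s3 VC-HIT; vc=[7,31]
#11 0x1b0→b27/s3 L1-HIT; vc=[7,31]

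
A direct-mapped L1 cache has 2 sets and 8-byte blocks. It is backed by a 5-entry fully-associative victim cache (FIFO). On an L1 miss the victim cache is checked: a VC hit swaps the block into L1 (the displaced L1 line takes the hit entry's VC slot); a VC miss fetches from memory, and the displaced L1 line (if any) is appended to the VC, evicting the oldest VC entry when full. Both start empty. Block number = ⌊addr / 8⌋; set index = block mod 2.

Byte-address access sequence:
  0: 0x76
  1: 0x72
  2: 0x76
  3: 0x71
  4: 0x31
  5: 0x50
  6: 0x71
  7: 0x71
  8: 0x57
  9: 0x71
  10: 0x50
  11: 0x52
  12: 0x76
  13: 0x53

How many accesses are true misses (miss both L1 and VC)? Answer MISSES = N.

  [0] addr=0x76 blk=14 s=0: MISS | VC []
  [1] addr=0x72 blk=14 s=0: L1-HIT | VC []
  [2] addr=0x76 blk=14 s=0: L1-HIT | VC []
  [3] addr=0x71 blk=14 s=0: L1-HIT | VC []
  [4] addr=0x31 blk=6 s=0: MISS | VC [14]
  [5] addr=0x50 blk=10 s=0: MISS | VC [14, 6]
  [6] addr=0x71 blk=14 s=0: VC-HIT | VC [10, 6]
  [7] addr=0x71 blk=14 s=0: L1-HIT | VC [10, 6]
  [8] addr=0x57 blk=10 s=0: VC-HIT | VC [14, 6]
  [9] addr=0x71 blk=14 s=0: VC-HIT | VC [10, 6]
  [10] addr=0x50 blk=10 s=0: VC-HIT | VC [14, 6]
  [11] addr=0x52 blk=10 s=0: L1-HIT | VC [14, 6]
  [12] addr=0x76 blk=14 s=0: VC-HIT | VC [10, 6]
  [13] addr=0x53 blk=10 s=0: VC-HIT | VC [14, 6]

MISSES = 3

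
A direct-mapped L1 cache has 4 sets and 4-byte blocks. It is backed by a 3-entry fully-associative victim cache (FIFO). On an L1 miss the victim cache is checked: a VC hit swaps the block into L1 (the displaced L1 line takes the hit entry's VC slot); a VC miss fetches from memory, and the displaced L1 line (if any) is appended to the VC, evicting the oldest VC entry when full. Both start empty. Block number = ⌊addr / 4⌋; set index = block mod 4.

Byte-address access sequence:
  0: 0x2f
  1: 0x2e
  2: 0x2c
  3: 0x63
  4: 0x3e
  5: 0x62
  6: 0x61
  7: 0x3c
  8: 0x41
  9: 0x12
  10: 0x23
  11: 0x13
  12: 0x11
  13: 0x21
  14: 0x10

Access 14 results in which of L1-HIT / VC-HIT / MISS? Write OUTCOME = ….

  [0] addr=0x2f blk=11 s=3: MISS | VC []
  [1] addr=0x2e blk=11 s=3: L1-HIT | VC []
  [2] addr=0x2c blk=11 s=3: L1-HIT | VC []
  [3] addr=0x63 blk=24 s=0: MISS | VC []
  [4] addr=0x3e blk=15 s=3: MISS | VC [11]
  [5] addr=0x62 blk=24 s=0: L1-HIT | VC [11]
  [6] addr=0x61 blk=24 s=0: L1-HIT | VC [11]
  [7] addr=0x3c blk=15 s=3: L1-HIT | VC [11]
  [8] addr=0x41 blk=16 s=0: MISS | VC [11, 24]
  [9] addr=0x12 blk=4 s=0: MISS | VC [11, 24, 16]
  [10] addr=0x23 blk=8 s=0: MISS | VC [24, 16, 4]
  [11] addr=0x13 blk=4 s=0: VC-HIT | VC [24, 16, 8]
  [12] addr=0x11 blk=4 s=0: L1-HIT | VC [24, 16, 8]
  [13] addr=0x21 blk=8 s=0: VC-HIT | VC [24, 16, 4]
  [14] addr=0x10 blk=4 s=0: VC-HIT | VC [24, 16, 8]

OUTCOME = VC-HIT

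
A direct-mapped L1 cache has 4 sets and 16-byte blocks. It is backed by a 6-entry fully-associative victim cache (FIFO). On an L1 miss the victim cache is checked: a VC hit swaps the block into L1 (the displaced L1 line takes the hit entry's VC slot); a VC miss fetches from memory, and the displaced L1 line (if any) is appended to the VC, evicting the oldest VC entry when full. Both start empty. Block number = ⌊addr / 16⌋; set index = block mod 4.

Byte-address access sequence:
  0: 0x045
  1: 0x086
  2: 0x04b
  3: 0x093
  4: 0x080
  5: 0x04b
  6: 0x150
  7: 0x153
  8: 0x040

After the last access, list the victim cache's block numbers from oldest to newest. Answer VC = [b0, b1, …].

  [0] addr=0x45 blk=4 s=0: MISS | VC []
  [1] addr=0x86 blk=8 s=0: MISS | VC [4]
  [2] addr=0x4b blk=4 s=0: VC-HIT | VC [8]
  [3] addr=0x93 blk=9 s=1: MISS | VC [8]
  [4] addr=0x80 blk=8 s=0: VC-HIT | VC [4]
  [5] addr=0x4b blk=4 s=0: VC-HIT | VC [8]
  [6] addr=0x150 blk=21 s=1: MISS | VC [8, 9]
  [7] addr=0x153 blk=21 s=1: L1-HIT | VC [8, 9]
  [8] addr=0x40 blk=4 s=0: L1-HIT | VC [8, 9]

VC = [8, 9]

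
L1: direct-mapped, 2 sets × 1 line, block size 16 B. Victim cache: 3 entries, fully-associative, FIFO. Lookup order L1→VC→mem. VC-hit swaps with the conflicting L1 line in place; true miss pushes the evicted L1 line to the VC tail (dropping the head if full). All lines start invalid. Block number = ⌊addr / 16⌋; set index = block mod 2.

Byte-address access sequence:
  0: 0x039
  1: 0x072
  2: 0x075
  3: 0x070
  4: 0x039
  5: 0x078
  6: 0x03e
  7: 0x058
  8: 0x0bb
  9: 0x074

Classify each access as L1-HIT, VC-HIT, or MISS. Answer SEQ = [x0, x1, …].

0: 0x39 (blk 3, set 1) → MISS  vc=[]
1: 0x72 (blk 7, set 1) → MISS  vc=[3]
2: 0x75 (blk 7, set 1) → L1-HIT  vc=[3]
3: 0x70 (blk 7, set 1) → L1-HIT  vc=[3]
4: 0x39 (blk 3, set 1) → VC-HIT  vc=[7]
5: 0x78 (blk 7, set 1) → VC-HIT  vc=[3]
6: 0x3e (blk 3, set 1) → VC-HIT  vc=[7]
7: 0x58 (blk 5, set 1) → MISS  vc=[7, 3]
8: 0xbb (blk 11, set 1) → MISS  vc=[7, 3, 5]
9: 0x74 (blk 7, set 1) → VC-HIT  vc=[11, 3, 5]

SEQ = [MISS, MISS, L1-HIT, L1-HIT, VC-HIT, VC-HIT, VC-HIT, MISS, MISS, VC-HIT]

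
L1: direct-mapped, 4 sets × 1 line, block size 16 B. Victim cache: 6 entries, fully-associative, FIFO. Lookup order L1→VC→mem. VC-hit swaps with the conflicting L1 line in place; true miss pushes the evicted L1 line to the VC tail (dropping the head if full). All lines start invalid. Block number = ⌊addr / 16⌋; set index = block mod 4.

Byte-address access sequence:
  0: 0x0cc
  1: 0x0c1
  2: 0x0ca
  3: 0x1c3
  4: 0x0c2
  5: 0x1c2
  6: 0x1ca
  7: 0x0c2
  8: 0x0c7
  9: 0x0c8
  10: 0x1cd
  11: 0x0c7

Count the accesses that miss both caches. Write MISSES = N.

#0 0xcc→b12/s0 MISS; vc=[]
#1 0xc1→b12/s0 L1-HIT; vc=[]
#2 0xca→b12/s0 L1-HIT; vc=[]
#3 0x1c3→b28/s0 MISS; vc=[12]
#4 0xc2→b12/s0 VC-HIT; vc=[28]
#5 0x1c2→b28/s0 VC-HIT; vc=[12]
#6 0x1ca→b28/s0 L1-HIT; vc=[12]
#7 0xc2→b12/s0 VC-HIT; vc=[28]
#8 0xc7→b12/s0 L1-HIT; vc=[28]
#9 0xc8→b12/s0 L1-HIT; vc=[28]
#10 0x1cd→b28/s0 VC-HIT; vc=[12]
#11 0xc7→b12/s0 VC-HIT; vc=[28]

MISSES = 2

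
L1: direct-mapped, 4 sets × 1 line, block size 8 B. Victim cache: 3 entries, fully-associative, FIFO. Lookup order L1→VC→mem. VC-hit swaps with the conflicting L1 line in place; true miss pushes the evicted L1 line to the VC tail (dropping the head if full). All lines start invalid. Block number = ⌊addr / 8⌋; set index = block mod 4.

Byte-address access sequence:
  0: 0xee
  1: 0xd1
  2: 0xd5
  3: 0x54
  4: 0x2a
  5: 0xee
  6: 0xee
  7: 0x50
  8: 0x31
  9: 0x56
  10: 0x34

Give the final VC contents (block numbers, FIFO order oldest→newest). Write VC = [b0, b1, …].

VC = [26, 5, 10]

  [0] addr=0xee blk=29 s=1: MISS | VC []
  [1] addr=0xd1 blk=26 s=2: MISS | VC []
  [2] addr=0xd5 blk=26 s=2: L1-HIT | VC []
  [3] addr=0x54 blk=10 s=2: MISS | VC [26]
  [4] addr=0x2a blk=5 s=1: MISS | VC [26, 29]
  [5] addr=0xee blk=29 s=1: VC-HIT | VC [26, 5]
  [6] addr=0xee blk=29 s=1: L1-HIT | VC [26, 5]
  [7] addr=0x50 blk=10 s=2: L1-HIT | VC [26, 5]
  [8] addr=0x31 blk=6 s=2: MISS | VC [26, 5, 10]
  [9] addr=0x56 blk=10 s=2: VC-HIT | VC [26, 5, 6]
  [10] addr=0x34 blk=6 s=2: VC-HIT | VC [26, 5, 10]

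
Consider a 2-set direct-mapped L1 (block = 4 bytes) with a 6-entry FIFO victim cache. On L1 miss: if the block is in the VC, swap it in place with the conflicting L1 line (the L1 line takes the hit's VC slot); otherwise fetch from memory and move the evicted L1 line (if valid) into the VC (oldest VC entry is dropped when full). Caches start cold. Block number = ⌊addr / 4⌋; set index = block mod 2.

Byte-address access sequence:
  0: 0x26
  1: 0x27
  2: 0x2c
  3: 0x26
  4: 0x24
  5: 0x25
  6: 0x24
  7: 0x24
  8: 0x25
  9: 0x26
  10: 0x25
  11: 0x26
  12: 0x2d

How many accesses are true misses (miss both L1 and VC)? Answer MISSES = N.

MISSES = 2

  [0] addr=0x26 blk=9 s=1: MISS | VC []
  [1] addr=0x27 blk=9 s=1: L1-HIT | VC []
  [2] addr=0x2c blk=11 s=1: MISS | VC [9]
  [3] addr=0x26 blk=9 s=1: VC-HIT | VC [11]
  [4] addr=0x24 blk=9 s=1: L1-HIT | VC [11]
  [5] addr=0x25 blk=9 s=1: L1-HIT | VC [11]
  [6] addr=0x24 blk=9 s=1: L1-HIT | VC [11]
  [7] addr=0x24 blk=9 s=1: L1-HIT | VC [11]
  [8] addr=0x25 blk=9 s=1: L1-HIT | VC [11]
  [9] addr=0x26 blk=9 s=1: L1-HIT | VC [11]
  [10] addr=0x25 blk=9 s=1: L1-HIT | VC [11]
  [11] addr=0x26 blk=9 s=1: L1-HIT | VC [11]
  [12] addr=0x2d blk=11 s=1: VC-HIT | VC [9]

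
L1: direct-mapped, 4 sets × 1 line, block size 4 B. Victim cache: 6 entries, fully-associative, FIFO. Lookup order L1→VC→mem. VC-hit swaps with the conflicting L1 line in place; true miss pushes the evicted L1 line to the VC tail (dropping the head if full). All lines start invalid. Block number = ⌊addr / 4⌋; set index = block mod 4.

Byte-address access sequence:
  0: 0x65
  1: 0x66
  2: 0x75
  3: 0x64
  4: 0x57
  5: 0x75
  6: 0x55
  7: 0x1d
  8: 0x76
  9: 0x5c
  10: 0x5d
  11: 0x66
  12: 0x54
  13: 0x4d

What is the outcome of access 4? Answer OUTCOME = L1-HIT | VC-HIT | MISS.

  [0] addr=0x65 blk=25 s=1: MISS | VC []
  [1] addr=0x66 blk=25 s=1: L1-HIT | VC []
  [2] addr=0x75 blk=29 s=1: MISS | VC [25]
  [3] addr=0x64 blk=25 s=1: VC-HIT | VC [29]
  [4] addr=0x57 blk=21 s=1: MISS | VC [29, 25]
  [5] addr=0x75 blk=29 s=1: VC-HIT | VC [21, 25]
  [6] addr=0x55 blk=21 s=1: VC-HIT | VC [29, 25]
  [7] addr=0x1d blk=7 s=3: MISS | VC [29, 25]
  [8] addr=0x76 blk=29 s=1: VC-HIT | VC [21, 25]
  [9] addr=0x5c blk=23 s=3: MISS | VC [21, 25, 7]
  [10] addr=0x5d blk=23 s=3: L1-HIT | VC [21, 25, 7]
  [11] addr=0x66 blk=25 s=1: VC-HIT | VC [21, 29, 7]
  [12] addr=0x54 blk=21 s=1: VC-HIT | VC [25, 29, 7]
  [13] addr=0x4d blk=19 s=3: MISS | VC [25, 29, 7, 23]

OUTCOME = MISS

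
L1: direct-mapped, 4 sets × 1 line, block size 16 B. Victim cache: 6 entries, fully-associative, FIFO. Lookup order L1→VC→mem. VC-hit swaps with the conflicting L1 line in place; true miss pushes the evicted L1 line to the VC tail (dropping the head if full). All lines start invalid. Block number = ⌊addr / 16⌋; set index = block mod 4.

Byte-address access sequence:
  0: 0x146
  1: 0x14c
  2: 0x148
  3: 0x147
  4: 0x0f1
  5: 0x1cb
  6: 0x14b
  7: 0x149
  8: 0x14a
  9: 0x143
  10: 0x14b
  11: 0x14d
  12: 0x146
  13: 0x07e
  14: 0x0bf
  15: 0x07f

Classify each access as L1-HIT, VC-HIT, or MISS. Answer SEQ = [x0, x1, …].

  [0] addr=0x146 blk=20 s=0: MISS | VC []
  [1] addr=0x14c blk=20 s=0: L1-HIT | VC []
  [2] addr=0x148 blk=20 s=0: L1-HIT | VC []
  [3] addr=0x147 blk=20 s=0: L1-HIT | VC []
  [4] addr=0xf1 blk=15 s=3: MISS | VC []
  [5] addr=0x1cb blk=28 s=0: MISS | VC [20]
  [6] addr=0x14b blk=20 s=0: VC-HIT | VC [28]
  [7] addr=0x149 blk=20 s=0: L1-HIT | VC [28]
  [8] addr=0x14a blk=20 s=0: L1-HIT | VC [28]
  [9] addr=0x143 blk=20 s=0: L1-HIT | VC [28]
  [10] addr=0x14b blk=20 s=0: L1-HIT | VC [28]
  [11] addr=0x14d blk=20 s=0: L1-HIT | VC [28]
  [12] addr=0x146 blk=20 s=0: L1-HIT | VC [28]
  [13] addr=0x7e blk=7 s=3: MISS | VC [28, 15]
  [14] addr=0xbf blk=11 s=3: MISS | VC [28, 15, 7]
  [15] addr=0x7f blk=7 s=3: VC-HIT | VC [28, 15, 11]

SEQ = [MISS, L1-HIT, L1-HIT, L1-HIT, MISS, MISS, VC-HIT, L1-HIT, L1-HIT, L1-HIT, L1-HIT, L1-HIT, L1-HIT, MISS, MISS, VC-HIT]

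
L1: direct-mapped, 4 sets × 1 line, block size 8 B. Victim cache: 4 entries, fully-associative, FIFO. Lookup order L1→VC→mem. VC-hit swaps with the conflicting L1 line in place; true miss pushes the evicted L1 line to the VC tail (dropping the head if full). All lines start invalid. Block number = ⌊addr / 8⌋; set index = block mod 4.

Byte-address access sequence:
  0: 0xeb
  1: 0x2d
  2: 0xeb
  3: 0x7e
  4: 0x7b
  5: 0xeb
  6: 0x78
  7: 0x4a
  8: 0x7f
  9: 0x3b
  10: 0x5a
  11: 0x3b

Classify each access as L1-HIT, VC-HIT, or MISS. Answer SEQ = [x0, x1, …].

SEQ = [MISS, MISS, VC-HIT, MISS, L1-HIT, L1-HIT, L1-HIT, MISS, L1-HIT, MISS, MISS, VC-HIT]

  [0] addr=0xeb blk=29 s=1: MISS | VC []
  [1] addr=0x2d blk=5 s=1: MISS | VC [29]
  [2] addr=0xeb blk=29 s=1: VC-HIT | VC [5]
  [3] addr=0x7e blk=15 s=3: MISS | VC [5]
  [4] addr=0x7b blk=15 s=3: L1-HIT | VC [5]
  [5] addr=0xeb blk=29 s=1: L1-HIT | VC [5]
  [6] addr=0x78 blk=15 s=3: L1-HIT | VC [5]
  [7] addr=0x4a blk=9 s=1: MISS | VC [5, 29]
  [8] addr=0x7f blk=15 s=3: L1-HIT | VC [5, 29]
  [9] addr=0x3b blk=7 s=3: MISS | VC [5, 29, 15]
  [10] addr=0x5a blk=11 s=3: MISS | VC [5, 29, 15, 7]
  [11] addr=0x3b blk=7 s=3: VC-HIT | VC [5, 29, 15, 11]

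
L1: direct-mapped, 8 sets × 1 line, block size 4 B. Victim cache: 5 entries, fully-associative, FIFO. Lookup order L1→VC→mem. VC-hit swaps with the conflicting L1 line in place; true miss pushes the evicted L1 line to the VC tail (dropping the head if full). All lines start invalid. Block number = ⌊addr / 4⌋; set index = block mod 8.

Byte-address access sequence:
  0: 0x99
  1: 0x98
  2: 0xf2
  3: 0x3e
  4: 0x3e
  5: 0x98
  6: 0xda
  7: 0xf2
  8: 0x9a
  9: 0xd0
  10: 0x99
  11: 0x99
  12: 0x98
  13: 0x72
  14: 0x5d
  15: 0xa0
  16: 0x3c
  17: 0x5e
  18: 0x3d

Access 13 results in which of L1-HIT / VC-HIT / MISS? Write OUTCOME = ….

OUTCOME = MISS

  [0] addr=0x99 blk=38 s=6: MISS | VC []
  [1] addr=0x98 blk=38 s=6: L1-HIT | VC []
  [2] addr=0xf2 blk=60 s=4: MISS | VC []
  [3] addr=0x3e blk=15 s=7: MISS | VC []
  [4] addr=0x3e blk=15 s=7: L1-HIT | VC []
  [5] addr=0x98 blk=38 s=6: L1-HIT | VC []
  [6] addr=0xda blk=54 s=6: MISS | VC [38]
  [7] addr=0xf2 blk=60 s=4: L1-HIT | VC [38]
  [8] addr=0x9a blk=38 s=6: VC-HIT | VC [54]
  [9] addr=0xd0 blk=52 s=4: MISS | VC [54, 60]
  [10] addr=0x99 blk=38 s=6: L1-HIT | VC [54, 60]
  [11] addr=0x99 blk=38 s=6: L1-HIT | VC [54, 60]
  [12] addr=0x98 blk=38 s=6: L1-HIT | VC [54, 60]
  [13] addr=0x72 blk=28 s=4: MISS | VC [54, 60, 52]
  [14] addr=0x5d blk=23 s=7: MISS | VC [54, 60, 52, 15]
  [15] addr=0xa0 blk=40 s=0: MISS | VC [54, 60, 52, 15]
  [16] addr=0x3c blk=15 s=7: VC-HIT | VC [54, 60, 52, 23]
  [17] addr=0x5e blk=23 s=7: VC-HIT | VC [54, 60, 52, 15]
  [18] addr=0x3d blk=15 s=7: VC-HIT | VC [54, 60, 52, 23]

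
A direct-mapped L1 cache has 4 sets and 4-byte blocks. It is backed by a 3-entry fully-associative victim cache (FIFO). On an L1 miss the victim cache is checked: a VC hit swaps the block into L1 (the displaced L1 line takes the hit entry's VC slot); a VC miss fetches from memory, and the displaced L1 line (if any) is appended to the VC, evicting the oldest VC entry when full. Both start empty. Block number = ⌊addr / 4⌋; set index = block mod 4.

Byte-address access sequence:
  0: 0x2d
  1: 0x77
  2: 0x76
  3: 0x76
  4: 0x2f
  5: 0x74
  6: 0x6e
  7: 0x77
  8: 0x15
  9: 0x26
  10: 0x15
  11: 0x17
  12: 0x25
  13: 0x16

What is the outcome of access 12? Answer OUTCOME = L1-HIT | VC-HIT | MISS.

  [0] addr=0x2d blk=11 s=3: MISS | VC []
  [1] addr=0x77 blk=29 s=1: MISS | VC []
  [2] addr=0x76 blk=29 s=1: L1-HIT | VC []
  [3] addr=0x76 blk=29 s=1: L1-HIT | VC []
  [4] addr=0x2f blk=11 s=3: L1-HIT | VC []
  [5] addr=0x74 blk=29 s=1: L1-HIT | VC []
  [6] addr=0x6e blk=27 s=3: MISS | VC [11]
  [7] addr=0x77 blk=29 s=1: L1-HIT | VC [11]
  [8] addr=0x15 blk=5 s=1: MISS | VC [11, 29]
  [9] addr=0x26 blk=9 s=1: MISS | VC [11, 29, 5]
  [10] addr=0x15 blk=5 s=1: VC-HIT | VC [11, 29, 9]
  [11] addr=0x17 blk=5 s=1: L1-HIT | VC [11, 29, 9]
  [12] addr=0x25 blk=9 s=1: VC-HIT | VC [11, 29, 5]
  [13] addr=0x16 blk=5 s=1: VC-HIT | VC [11, 29, 9]

OUTCOME = VC-HIT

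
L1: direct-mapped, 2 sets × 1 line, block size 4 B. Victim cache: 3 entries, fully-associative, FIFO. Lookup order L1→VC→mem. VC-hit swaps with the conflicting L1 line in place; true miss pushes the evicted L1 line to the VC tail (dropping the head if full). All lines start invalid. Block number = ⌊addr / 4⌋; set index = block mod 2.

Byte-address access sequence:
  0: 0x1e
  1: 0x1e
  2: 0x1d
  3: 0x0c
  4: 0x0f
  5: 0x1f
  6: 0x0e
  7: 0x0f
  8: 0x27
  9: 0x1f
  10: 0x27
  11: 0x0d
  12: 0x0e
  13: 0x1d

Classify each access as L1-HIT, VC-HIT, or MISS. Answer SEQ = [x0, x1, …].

SEQ = [MISS, L1-HIT, L1-HIT, MISS, L1-HIT, VC-HIT, VC-HIT, L1-HIT, MISS, VC-HIT, VC-HIT, VC-HIT, L1-HIT, VC-HIT]

  [0] addr=0x1e blk=7 s=1: MISS | VC []
  [1] addr=0x1e blk=7 s=1: L1-HIT | VC []
  [2] addr=0x1d blk=7 s=1: L1-HIT | VC []
  [3] addr=0xc blk=3 s=1: MISS | VC [7]
  [4] addr=0xf blk=3 s=1: L1-HIT | VC [7]
  [5] addr=0x1f blk=7 s=1: VC-HIT | VC [3]
  [6] addr=0xe blk=3 s=1: VC-HIT | VC [7]
  [7] addr=0xf blk=3 s=1: L1-HIT | VC [7]
  [8] addr=0x27 blk=9 s=1: MISS | VC [7, 3]
  [9] addr=0x1f blk=7 s=1: VC-HIT | VC [9, 3]
  [10] addr=0x27 blk=9 s=1: VC-HIT | VC [7, 3]
  [11] addr=0xd blk=3 s=1: VC-HIT | VC [7, 9]
  [12] addr=0xe blk=3 s=1: L1-HIT | VC [7, 9]
  [13] addr=0x1d blk=7 s=1: VC-HIT | VC [3, 9]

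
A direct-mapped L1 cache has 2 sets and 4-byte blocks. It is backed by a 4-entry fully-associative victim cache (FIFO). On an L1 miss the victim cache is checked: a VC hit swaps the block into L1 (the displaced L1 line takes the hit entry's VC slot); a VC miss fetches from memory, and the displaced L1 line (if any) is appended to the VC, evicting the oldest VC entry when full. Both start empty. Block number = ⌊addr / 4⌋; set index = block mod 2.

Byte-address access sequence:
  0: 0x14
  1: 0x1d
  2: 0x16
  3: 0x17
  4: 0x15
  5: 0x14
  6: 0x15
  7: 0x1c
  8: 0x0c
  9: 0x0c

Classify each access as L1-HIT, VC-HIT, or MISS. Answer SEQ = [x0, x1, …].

0: 0x14 (blk 5, set 1) → MISS  vc=[]
1: 0x1d (blk 7, set 1) → MISS  vc=[5]
2: 0x16 (blk 5, set 1) → VC-HIT  vc=[7]
3: 0x17 (blk 5, set 1) → L1-HIT  vc=[7]
4: 0x15 (blk 5, set 1) → L1-HIT  vc=[7]
5: 0x14 (blk 5, set 1) → L1-HIT  vc=[7]
6: 0x15 (blk 5, set 1) → L1-HIT  vc=[7]
7: 0x1c (blk 7, set 1) → VC-HIT  vc=[5]
8: 0xc (blk 3, set 1) → MISS  vc=[5, 7]
9: 0xc (blk 3, set 1) → L1-HIT  vc=[5, 7]

SEQ = [MISS, MISS, VC-HIT, L1-HIT, L1-HIT, L1-HIT, L1-HIT, VC-HIT, MISS, L1-HIT]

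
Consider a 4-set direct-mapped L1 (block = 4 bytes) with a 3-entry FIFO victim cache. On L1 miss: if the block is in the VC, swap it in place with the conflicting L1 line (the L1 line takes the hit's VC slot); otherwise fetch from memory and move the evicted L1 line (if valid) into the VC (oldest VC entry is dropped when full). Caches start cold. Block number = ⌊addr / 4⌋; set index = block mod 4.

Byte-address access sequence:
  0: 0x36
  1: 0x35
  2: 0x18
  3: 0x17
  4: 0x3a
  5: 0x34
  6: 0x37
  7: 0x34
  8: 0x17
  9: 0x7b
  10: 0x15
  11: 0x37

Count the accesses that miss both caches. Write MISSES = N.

MISSES = 5

  [0] addr=0x36 blk=13 s=1: MISS | VC []
  [1] addr=0x35 blk=13 s=1: L1-HIT | VC []
  [2] addr=0x18 blk=6 s=2: MISS | VC []
  [3] addr=0x17 blk=5 s=1: MISS | VC [13]
  [4] addr=0x3a blk=14 s=2: MISS | VC [13, 6]
  [5] addr=0x34 blk=13 s=1: VC-HIT | VC [5, 6]
  [6] addr=0x37 blk=13 s=1: L1-HIT | VC [5, 6]
  [7] addr=0x34 blk=13 s=1: L1-HIT | VC [5, 6]
  [8] addr=0x17 blk=5 s=1: VC-HIT | VC [13, 6]
  [9] addr=0x7b blk=30 s=2: MISS | VC [13, 6, 14]
  [10] addr=0x15 blk=5 s=1: L1-HIT | VC [13, 6, 14]
  [11] addr=0x37 blk=13 s=1: VC-HIT | VC [5, 6, 14]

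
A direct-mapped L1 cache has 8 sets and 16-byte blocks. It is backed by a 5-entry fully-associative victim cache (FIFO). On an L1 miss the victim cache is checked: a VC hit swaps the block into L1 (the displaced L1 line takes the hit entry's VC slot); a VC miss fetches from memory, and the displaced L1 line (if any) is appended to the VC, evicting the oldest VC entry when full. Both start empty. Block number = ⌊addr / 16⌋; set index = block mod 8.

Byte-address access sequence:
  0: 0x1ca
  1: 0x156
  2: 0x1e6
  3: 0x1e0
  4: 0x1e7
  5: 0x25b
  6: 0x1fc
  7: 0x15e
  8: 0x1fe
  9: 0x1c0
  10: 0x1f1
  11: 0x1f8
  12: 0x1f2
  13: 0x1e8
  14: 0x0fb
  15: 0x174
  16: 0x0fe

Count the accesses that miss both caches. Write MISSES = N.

0: 0x1ca (blk 28, set 4) → MISS  vc=[]
1: 0x156 (blk 21, set 5) → MISS  vc=[]
2: 0x1e6 (blk 30, set 6) → MISS  vc=[]
3: 0x1e0 (blk 30, set 6) → L1-HIT  vc=[]
4: 0x1e7 (blk 30, set 6) → L1-HIT  vc=[]
5: 0x25b (blk 37, set 5) → MISS  vc=[21]
6: 0x1fc (blk 31, set 7) → MISS  vc=[21]
7: 0x15e (blk 21, set 5) → VC-HIT  vc=[37]
8: 0x1fe (blk 31, set 7) → L1-HIT  vc=[37]
9: 0x1c0 (blk 28, set 4) → L1-HIT  vc=[37]
10: 0x1f1 (blk 31, set 7) → L1-HIT  vc=[37]
11: 0x1f8 (blk 31, set 7) → L1-HIT  vc=[37]
12: 0x1f2 (blk 31, set 7) → L1-HIT  vc=[37]
13: 0x1e8 (blk 30, set 6) → L1-HIT  vc=[37]
14: 0xfb (blk 15, set 7) → MISS  vc=[37, 31]
15: 0x174 (blk 23, set 7) → MISS  vc=[37, 31, 15]
16: 0xfe (blk 15, set 7) → VC-HIT  vc=[37, 31, 23]

MISSES = 7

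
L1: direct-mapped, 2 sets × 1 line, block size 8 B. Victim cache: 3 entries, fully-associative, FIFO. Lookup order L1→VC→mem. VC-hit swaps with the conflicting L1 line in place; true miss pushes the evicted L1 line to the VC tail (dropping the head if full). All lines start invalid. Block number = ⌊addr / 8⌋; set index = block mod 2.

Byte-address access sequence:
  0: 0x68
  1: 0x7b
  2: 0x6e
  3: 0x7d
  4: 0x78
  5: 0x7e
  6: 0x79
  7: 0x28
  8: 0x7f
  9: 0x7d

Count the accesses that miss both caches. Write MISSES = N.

#0 0x68→b13/s1 MISS; vc=[]
#1 0x7b→b15/s1 MISS; vc=[13]
#2 0x6e→b13/s1 VC-HIT; vc=[15]
#3 0x7d→b15/s1 VC-HIT; vc=[13]
#4 0x78→b15/s1 L1-HIT; vc=[13]
#5 0x7e→b15/s1 L1-HIT; vc=[13]
#6 0x79→b15/s1 L1-HIT; vc=[13]
#7 0x28→b5/s1 MISS; vc=[13,15]
#8 0x7f→b15/s1 VC-HIT; vc=[13,5]
#9 0x7d→b15/s1 L1-HIT; vc=[13,5]

MISSES = 3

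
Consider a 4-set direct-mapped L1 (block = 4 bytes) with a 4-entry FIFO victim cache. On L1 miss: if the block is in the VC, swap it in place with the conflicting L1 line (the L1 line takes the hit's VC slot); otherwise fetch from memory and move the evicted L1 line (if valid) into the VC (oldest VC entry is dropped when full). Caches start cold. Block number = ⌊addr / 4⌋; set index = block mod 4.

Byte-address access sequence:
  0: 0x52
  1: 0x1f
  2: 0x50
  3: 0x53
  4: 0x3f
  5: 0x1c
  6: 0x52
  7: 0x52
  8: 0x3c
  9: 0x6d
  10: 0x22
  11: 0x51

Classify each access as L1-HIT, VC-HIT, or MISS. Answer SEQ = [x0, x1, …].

SEQ = [MISS, MISS, L1-HIT, L1-HIT, MISS, VC-HIT, L1-HIT, L1-HIT, VC-HIT, MISS, MISS, VC-HIT]

#0 0x52→b20/s0 MISS; vc=[]
#1 0x1f→b7/s3 MISS; vc=[]
#2 0x50→b20/s0 L1-HIT; vc=[]
#3 0x53→b20/s0 L1-HIT; vc=[]
#4 0x3f→b15/s3 MISS; vc=[7]
#5 0x1c→b7/s3 VC-HIT; vc=[15]
#6 0x52→b20/s0 L1-HIT; vc=[15]
#7 0x52→b20/s0 L1-HIT; vc=[15]
#8 0x3c→b15/s3 VC-HIT; vc=[7]
#9 0x6d→b27/s3 MISS; vc=[7,15]
#10 0x22→b8/s0 MISS; vc=[7,15,20]
#11 0x51→b20/s0 VC-HIT; vc=[7,15,8]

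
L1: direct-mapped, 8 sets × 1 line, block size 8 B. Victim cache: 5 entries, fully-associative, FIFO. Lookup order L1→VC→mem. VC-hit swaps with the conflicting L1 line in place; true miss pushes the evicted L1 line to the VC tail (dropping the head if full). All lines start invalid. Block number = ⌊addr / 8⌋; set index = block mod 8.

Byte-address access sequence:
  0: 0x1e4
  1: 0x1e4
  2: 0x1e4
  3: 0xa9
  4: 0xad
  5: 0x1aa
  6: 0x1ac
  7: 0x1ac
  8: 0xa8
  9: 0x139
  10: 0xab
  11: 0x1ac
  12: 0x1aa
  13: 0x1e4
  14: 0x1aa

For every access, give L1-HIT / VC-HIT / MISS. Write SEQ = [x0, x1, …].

#0 0x1e4→b60/s4 MISS; vc=[]
#1 0x1e4→b60/s4 L1-HIT; vc=[]
#2 0x1e4→b60/s4 L1-HIT; vc=[]
#3 0xa9→b21/s5 MISS; vc=[]
#4 0xad→b21/s5 L1-HIT; vc=[]
#5 0x1aa→b53/s5 MISS; vc=[21]
#6 0x1ac→b53/s5 L1-HIT; vc=[21]
#7 0x1ac→b53/s5 L1-HIT; vc=[21]
#8 0xa8→b21/s5 VC-HIT; vc=[53]
#9 0x139→b39/s7 MISS; vc=[53]
#10 0xab→b21/s5 L1-HIT; vc=[53]
#11 0x1ac→b53/s5 VC-HIT; vc=[21]
#12 0x1aa→b53/s5 L1-HIT; vc=[21]
#13 0x1e4→b60/s4 L1-HIT; vc=[21]
#14 0x1aa→b53/s5 L1-HIT; vc=[21]

SEQ = [MISS, L1-HIT, L1-HIT, MISS, L1-HIT, MISS, L1-HIT, L1-HIT, VC-HIT, MISS, L1-HIT, VC-HIT, L1-HIT, L1-HIT, L1-HIT]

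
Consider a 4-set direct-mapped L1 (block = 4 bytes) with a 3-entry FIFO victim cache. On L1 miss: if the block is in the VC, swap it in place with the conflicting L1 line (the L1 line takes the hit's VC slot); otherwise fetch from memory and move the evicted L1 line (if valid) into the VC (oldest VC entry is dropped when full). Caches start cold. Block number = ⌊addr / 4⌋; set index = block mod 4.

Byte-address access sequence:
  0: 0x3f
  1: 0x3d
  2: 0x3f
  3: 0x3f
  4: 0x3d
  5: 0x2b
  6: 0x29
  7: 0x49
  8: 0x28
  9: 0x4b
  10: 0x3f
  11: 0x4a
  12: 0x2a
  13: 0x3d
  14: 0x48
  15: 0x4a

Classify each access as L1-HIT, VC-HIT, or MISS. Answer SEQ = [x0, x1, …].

SEQ = [MISS, L1-HIT, L1-HIT, L1-HIT, L1-HIT, MISS, L1-HIT, MISS, VC-HIT, VC-HIT, L1-HIT, L1-HIT, VC-HIT, L1-HIT, VC-HIT, L1-HIT]

0: 0x3f (blk 15, set 3) → MISS  vc=[]
1: 0x3d (blk 15, set 3) → L1-HIT  vc=[]
2: 0x3f (blk 15, set 3) → L1-HIT  vc=[]
3: 0x3f (blk 15, set 3) → L1-HIT  vc=[]
4: 0x3d (blk 15, set 3) → L1-HIT  vc=[]
5: 0x2b (blk 10, set 2) → MISS  vc=[]
6: 0x29 (blk 10, set 2) → L1-HIT  vc=[]
7: 0x49 (blk 18, set 2) → MISS  vc=[10]
8: 0x28 (blk 10, set 2) → VC-HIT  vc=[18]
9: 0x4b (blk 18, set 2) → VC-HIT  vc=[10]
10: 0x3f (blk 15, set 3) → L1-HIT  vc=[10]
11: 0x4a (blk 18, set 2) → L1-HIT  vc=[10]
12: 0x2a (blk 10, set 2) → VC-HIT  vc=[18]
13: 0x3d (blk 15, set 3) → L1-HIT  vc=[18]
14: 0x48 (blk 18, set 2) → VC-HIT  vc=[10]
15: 0x4a (blk 18, set 2) → L1-HIT  vc=[10]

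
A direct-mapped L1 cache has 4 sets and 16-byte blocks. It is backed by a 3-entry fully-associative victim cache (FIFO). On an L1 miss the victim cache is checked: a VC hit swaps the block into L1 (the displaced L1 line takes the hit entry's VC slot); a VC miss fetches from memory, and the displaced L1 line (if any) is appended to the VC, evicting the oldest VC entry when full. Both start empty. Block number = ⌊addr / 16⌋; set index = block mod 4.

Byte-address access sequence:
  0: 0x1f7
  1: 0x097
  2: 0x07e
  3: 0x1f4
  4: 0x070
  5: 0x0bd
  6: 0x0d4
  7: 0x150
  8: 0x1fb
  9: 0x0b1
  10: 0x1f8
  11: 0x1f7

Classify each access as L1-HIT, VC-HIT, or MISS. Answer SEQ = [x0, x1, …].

0: 0x1f7 (blk 31, set 3) → MISS  vc=[]
1: 0x97 (blk 9, set 1) → MISS  vc=[]
2: 0x7e (blk 7, set 3) → MISS  vc=[31]
3: 0x1f4 (blk 31, set 3) → VC-HIT  vc=[7]
4: 0x70 (blk 7, set 3) → VC-HIT  vc=[31]
5: 0xbd (blk 11, set 3) → MISS  vc=[31, 7]
6: 0xd4 (blk 13, set 1) → MISS  vc=[31, 7, 9]
7: 0x150 (blk 21, set 1) → MISS  vc=[7, 9, 13]
8: 0x1fb (blk 31, set 3) → MISS  vc=[9, 13, 11]
9: 0xb1 (blk 11, set 3) → VC-HIT  vc=[9, 13, 31]
10: 0x1f8 (blk 31, set 3) → VC-HIT  vc=[9, 13, 11]
11: 0x1f7 (blk 31, set 3) → L1-HIT  vc=[9, 13, 11]

SEQ = [MISS, MISS, MISS, VC-HIT, VC-HIT, MISS, MISS, MISS, MISS, VC-HIT, VC-HIT, L1-HIT]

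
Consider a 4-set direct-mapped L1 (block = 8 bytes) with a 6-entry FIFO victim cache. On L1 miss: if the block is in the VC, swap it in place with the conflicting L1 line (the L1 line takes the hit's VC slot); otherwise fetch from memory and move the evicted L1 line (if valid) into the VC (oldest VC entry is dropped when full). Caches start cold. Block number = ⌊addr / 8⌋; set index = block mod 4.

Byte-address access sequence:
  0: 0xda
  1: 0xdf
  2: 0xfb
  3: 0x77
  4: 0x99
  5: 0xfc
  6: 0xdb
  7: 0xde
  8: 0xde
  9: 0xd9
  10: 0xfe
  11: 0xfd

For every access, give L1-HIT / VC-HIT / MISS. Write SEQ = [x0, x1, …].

SEQ = [MISS, L1-HIT, MISS, MISS, MISS, VC-HIT, VC-HIT, L1-HIT, L1-HIT, L1-HIT, VC-HIT, L1-HIT]

  [0] addr=0xda blk=27 s=3: MISS | VC []
  [1] addr=0xdf blk=27 s=3: L1-HIT | VC []
  [2] addr=0xfb blk=31 s=3: MISS | VC [27]
  [3] addr=0x77 blk=14 s=2: MISS | VC [27]
  [4] addr=0x99 blk=19 s=3: MISS | VC [27, 31]
  [5] addr=0xfc blk=31 s=3: VC-HIT | VC [27, 19]
  [6] addr=0xdb blk=27 s=3: VC-HIT | VC [31, 19]
  [7] addr=0xde blk=27 s=3: L1-HIT | VC [31, 19]
  [8] addr=0xde blk=27 s=3: L1-HIT | VC [31, 19]
  [9] addr=0xd9 blk=27 s=3: L1-HIT | VC [31, 19]
  [10] addr=0xfe blk=31 s=3: VC-HIT | VC [27, 19]
  [11] addr=0xfd blk=31 s=3: L1-HIT | VC [27, 19]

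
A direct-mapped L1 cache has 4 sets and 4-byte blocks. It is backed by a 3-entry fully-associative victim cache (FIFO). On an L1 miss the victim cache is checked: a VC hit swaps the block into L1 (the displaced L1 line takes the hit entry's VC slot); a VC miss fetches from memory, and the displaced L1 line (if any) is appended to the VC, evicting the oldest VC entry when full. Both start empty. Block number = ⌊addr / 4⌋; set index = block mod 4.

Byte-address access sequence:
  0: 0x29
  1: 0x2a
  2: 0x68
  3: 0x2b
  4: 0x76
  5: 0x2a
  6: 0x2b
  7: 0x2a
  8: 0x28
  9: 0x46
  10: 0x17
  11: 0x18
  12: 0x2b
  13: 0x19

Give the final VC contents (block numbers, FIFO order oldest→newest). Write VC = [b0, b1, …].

VC = [29, 17, 10]

0: 0x29 (blk 10, set 2) → MISS  vc=[]
1: 0x2a (blk 10, set 2) → L1-HIT  vc=[]
2: 0x68 (blk 26, set 2) → MISS  vc=[10]
3: 0x2b (blk 10, set 2) → VC-HIT  vc=[26]
4: 0x76 (blk 29, set 1) → MISS  vc=[26]
5: 0x2a (blk 10, set 2) → L1-HIT  vc=[26]
6: 0x2b (blk 10, set 2) → L1-HIT  vc=[26]
7: 0x2a (blk 10, set 2) → L1-HIT  vc=[26]
8: 0x28 (blk 10, set 2) → L1-HIT  vc=[26]
9: 0x46 (blk 17, set 1) → MISS  vc=[26, 29]
10: 0x17 (blk 5, set 1) → MISS  vc=[26, 29, 17]
11: 0x18 (blk 6, set 2) → MISS  vc=[29, 17, 10]
12: 0x2b (blk 10, set 2) → VC-HIT  vc=[29, 17, 6]
13: 0x19 (blk 6, set 2) → VC-HIT  vc=[29, 17, 10]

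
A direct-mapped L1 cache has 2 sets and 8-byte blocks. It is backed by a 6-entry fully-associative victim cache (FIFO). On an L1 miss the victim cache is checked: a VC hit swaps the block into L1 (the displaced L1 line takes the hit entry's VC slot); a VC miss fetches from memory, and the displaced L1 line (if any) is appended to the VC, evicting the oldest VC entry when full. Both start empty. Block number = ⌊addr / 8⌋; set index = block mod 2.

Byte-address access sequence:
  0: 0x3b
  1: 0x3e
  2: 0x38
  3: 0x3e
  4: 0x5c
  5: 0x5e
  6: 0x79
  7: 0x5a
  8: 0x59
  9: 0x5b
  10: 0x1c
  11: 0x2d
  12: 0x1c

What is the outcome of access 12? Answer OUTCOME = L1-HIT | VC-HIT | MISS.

OUTCOME = VC-HIT

0: 0x3b (blk 7, set 1) → MISS  vc=[]
1: 0x3e (blk 7, set 1) → L1-HIT  vc=[]
2: 0x38 (blk 7, set 1) → L1-HIT  vc=[]
3: 0x3e (blk 7, set 1) → L1-HIT  vc=[]
4: 0x5c (blk 11, set 1) → MISS  vc=[7]
5: 0x5e (blk 11, set 1) → L1-HIT  vc=[7]
6: 0x79 (blk 15, set 1) → MISS  vc=[7, 11]
7: 0x5a (blk 11, set 1) → VC-HIT  vc=[7, 15]
8: 0x59 (blk 11, set 1) → L1-HIT  vc=[7, 15]
9: 0x5b (blk 11, set 1) → L1-HIT  vc=[7, 15]
10: 0x1c (blk 3, set 1) → MISS  vc=[7, 15, 11]
11: 0x2d (blk 5, set 1) → MISS  vc=[7, 15, 11, 3]
12: 0x1c (blk 3, set 1) → VC-HIT  vc=[7, 15, 11, 5]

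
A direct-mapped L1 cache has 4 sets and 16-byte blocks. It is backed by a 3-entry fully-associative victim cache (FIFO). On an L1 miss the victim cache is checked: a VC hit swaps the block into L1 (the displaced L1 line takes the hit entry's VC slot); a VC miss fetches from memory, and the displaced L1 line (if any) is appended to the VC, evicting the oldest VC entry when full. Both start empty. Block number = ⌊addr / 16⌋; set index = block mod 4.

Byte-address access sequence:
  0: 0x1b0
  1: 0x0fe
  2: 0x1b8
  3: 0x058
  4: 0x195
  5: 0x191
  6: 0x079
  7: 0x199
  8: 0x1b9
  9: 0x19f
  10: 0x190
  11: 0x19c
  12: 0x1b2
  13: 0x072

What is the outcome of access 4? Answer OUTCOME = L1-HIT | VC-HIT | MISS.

  [0] addr=0x1b0 blk=27 s=3: MISS | VC []
  [1] addr=0xfe blk=15 s=3: MISS | VC [27]
  [2] addr=0x1b8 blk=27 s=3: VC-HIT | VC [15]
  [3] addr=0x58 blk=5 s=1: MISS | VC [15]
  [4] addr=0x195 blk=25 s=1: MISS | VC [15, 5]
  [5] addr=0x191 blk=25 s=1: L1-HIT | VC [15, 5]
  [6] addr=0x79 blk=7 s=3: MISS | VC [15, 5, 27]
  [7] addr=0x199 blk=25 s=1: L1-HIT | VC [15, 5, 27]
  [8] addr=0x1b9 blk=27 s=3: VC-HIT | VC [15, 5, 7]
  [9] addr=0x19f blk=25 s=1: L1-HIT | VC [15, 5, 7]
  [10] addr=0x190 blk=25 s=1: L1-HIT | VC [15, 5, 7]
  [11] addr=0x19c blk=25 s=1: L1-HIT | VC [15, 5, 7]
  [12] addr=0x1b2 blk=27 s=3: L1-HIT | VC [15, 5, 7]
  [13] addr=0x72 blk=7 s=3: VC-HIT | VC [15, 5, 27]

OUTCOME = MISS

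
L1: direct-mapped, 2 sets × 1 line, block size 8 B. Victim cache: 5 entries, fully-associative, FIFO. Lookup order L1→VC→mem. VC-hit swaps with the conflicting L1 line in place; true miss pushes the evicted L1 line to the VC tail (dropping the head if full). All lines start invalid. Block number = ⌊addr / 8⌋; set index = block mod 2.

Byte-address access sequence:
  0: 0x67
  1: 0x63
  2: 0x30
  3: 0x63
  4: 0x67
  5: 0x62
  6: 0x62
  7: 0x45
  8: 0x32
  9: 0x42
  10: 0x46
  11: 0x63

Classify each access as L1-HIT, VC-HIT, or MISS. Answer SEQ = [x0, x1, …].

  [0] addr=0x67 blk=12 s=0: MISS | VC []
  [1] addr=0x63 blk=12 s=0: L1-HIT | VC []
  [2] addr=0x30 blk=6 s=0: MISS | VC [12]
  [3] addr=0x63 blk=12 s=0: VC-HIT | VC [6]
  [4] addr=0x67 blk=12 s=0: L1-HIT | VC [6]
  [5] addr=0x62 blk=12 s=0: L1-HIT | VC [6]
  [6] addr=0x62 blk=12 s=0: L1-HIT | VC [6]
  [7] addr=0x45 blk=8 s=0: MISS | VC [6, 12]
  [8] addr=0x32 blk=6 s=0: VC-HIT | VC [8, 12]
  [9] addr=0x42 blk=8 s=0: VC-HIT | VC [6, 12]
  [10] addr=0x46 blk=8 s=0: L1-HIT | VC [6, 12]
  [11] addr=0x63 blk=12 s=0: VC-HIT | VC [6, 8]

SEQ = [MISS, L1-HIT, MISS, VC-HIT, L1-HIT, L1-HIT, L1-HIT, MISS, VC-HIT, VC-HIT, L1-HIT, VC-HIT]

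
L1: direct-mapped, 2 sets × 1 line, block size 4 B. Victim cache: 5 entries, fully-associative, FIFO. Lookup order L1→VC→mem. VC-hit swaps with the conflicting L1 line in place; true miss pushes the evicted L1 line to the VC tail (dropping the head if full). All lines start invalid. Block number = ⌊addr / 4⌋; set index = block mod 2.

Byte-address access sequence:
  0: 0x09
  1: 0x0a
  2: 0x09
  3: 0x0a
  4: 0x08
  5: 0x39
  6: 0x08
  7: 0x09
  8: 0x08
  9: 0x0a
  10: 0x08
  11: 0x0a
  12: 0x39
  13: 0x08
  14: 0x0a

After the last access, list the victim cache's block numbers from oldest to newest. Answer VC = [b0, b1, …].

0: 0x9 (blk 2, set 0) → MISS  vc=[]
1: 0xa (blk 2, set 0) → L1-HIT  vc=[]
2: 0x9 (blk 2, set 0) → L1-HIT  vc=[]
3: 0xa (blk 2, set 0) → L1-HIT  vc=[]
4: 0x8 (blk 2, set 0) → L1-HIT  vc=[]
5: 0x39 (blk 14, set 0) → MISS  vc=[2]
6: 0x8 (blk 2, set 0) → VC-HIT  vc=[14]
7: 0x9 (blk 2, set 0) → L1-HIT  vc=[14]
8: 0x8 (blk 2, set 0) → L1-HIT  vc=[14]
9: 0xa (blk 2, set 0) → L1-HIT  vc=[14]
10: 0x8 (blk 2, set 0) → L1-HIT  vc=[14]
11: 0xa (blk 2, set 0) → L1-HIT  vc=[14]
12: 0x39 (blk 14, set 0) → VC-HIT  vc=[2]
13: 0x8 (blk 2, set 0) → VC-HIT  vc=[14]
14: 0xa (blk 2, set 0) → L1-HIT  vc=[14]

VC = [14]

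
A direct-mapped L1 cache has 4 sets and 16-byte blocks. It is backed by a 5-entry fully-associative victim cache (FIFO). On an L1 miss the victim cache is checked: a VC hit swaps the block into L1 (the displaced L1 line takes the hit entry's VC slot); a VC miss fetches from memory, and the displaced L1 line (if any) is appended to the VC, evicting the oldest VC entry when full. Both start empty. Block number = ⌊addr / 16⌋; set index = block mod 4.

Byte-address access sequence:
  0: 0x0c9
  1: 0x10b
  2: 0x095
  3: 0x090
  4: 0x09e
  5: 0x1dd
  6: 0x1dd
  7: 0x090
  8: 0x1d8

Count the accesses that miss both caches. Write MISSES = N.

  [0] addr=0xc9 blk=12 s=0: MISS | VC []
  [1] addr=0x10b blk=16 s=0: MISS | VC [12]
  [2] addr=0x95 blk=9 s=1: MISS | VC [12]
  [3] addr=0x90 blk=9 s=1: L1-HIT | VC [12]
  [4] addr=0x9e blk=9 s=1: L1-HIT | VC [12]
  [5] addr=0x1dd blk=29 s=1: MISS | VC [12, 9]
  [6] addr=0x1dd blk=29 s=1: L1-HIT | VC [12, 9]
  [7] addr=0x90 blk=9 s=1: VC-HIT | VC [12, 29]
  [8] addr=0x1d8 blk=29 s=1: VC-HIT | VC [12, 9]

MISSES = 4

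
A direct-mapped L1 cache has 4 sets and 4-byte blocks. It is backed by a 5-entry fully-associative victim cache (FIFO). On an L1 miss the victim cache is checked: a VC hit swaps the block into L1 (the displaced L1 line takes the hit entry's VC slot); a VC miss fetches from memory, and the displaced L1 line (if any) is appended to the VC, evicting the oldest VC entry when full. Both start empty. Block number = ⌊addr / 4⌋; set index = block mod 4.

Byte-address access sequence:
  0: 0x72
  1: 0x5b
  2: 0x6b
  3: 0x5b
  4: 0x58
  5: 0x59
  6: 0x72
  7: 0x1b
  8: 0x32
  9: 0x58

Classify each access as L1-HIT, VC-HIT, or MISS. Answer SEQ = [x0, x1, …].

SEQ = [MISS, MISS, MISS, VC-HIT, L1-HIT, L1-HIT, L1-HIT, MISS, MISS, VC-HIT]

  [0] addr=0x72 blk=28 s=0: MISS | VC []
  [1] addr=0x5b blk=22 s=2: MISS | VC []
  [2] addr=0x6b blk=26 s=2: MISS | VC [22]
  [3] addr=0x5b blk=22 s=2: VC-HIT | VC [26]
  [4] addr=0x58 blk=22 s=2: L1-HIT | VC [26]
  [5] addr=0x59 blk=22 s=2: L1-HIT | VC [26]
  [6] addr=0x72 blk=28 s=0: L1-HIT | VC [26]
  [7] addr=0x1b blk=6 s=2: MISS | VC [26, 22]
  [8] addr=0x32 blk=12 s=0: MISS | VC [26, 22, 28]
  [9] addr=0x58 blk=22 s=2: VC-HIT | VC [26, 6, 28]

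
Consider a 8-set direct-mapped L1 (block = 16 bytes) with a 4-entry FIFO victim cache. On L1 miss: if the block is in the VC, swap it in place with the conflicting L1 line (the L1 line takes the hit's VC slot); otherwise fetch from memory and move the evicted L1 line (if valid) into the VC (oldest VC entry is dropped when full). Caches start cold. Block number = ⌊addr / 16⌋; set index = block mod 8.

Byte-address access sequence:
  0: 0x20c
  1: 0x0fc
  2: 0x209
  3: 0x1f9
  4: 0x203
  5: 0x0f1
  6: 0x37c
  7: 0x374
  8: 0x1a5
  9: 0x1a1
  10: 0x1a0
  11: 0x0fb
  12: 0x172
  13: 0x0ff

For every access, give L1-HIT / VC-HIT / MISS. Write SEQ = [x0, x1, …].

  [0] addr=0x20c blk=32 s=0: MISS | VC []
  [1] addr=0xfc blk=15 s=7: MISS | VC []
  [2] addr=0x209 blk=32 s=0: L1-HIT | VC []
  [3] addr=0x1f9 blk=31 s=7: MISS | VC [15]
  [4] addr=0x203 blk=32 s=0: L1-HIT | VC [15]
  [5] addr=0xf1 blk=15 s=7: VC-HIT | VC [31]
  [6] addr=0x37c blk=55 s=7: MISS | VC [31, 15]
  [7] addr=0x374 blk=55 s=7: L1-HIT | VC [31, 15]
  [8] addr=0x1a5 blk=26 s=2: MISS | VC [31, 15]
  [9] addr=0x1a1 blk=26 s=2: L1-HIT | VC [31, 15]
  [10] addr=0x1a0 blk=26 s=2: L1-HIT | VC [31, 15]
  [11] addr=0xfb blk=15 s=7: VC-HIT | VC [31, 55]
  [12] addr=0x172 blk=23 s=7: MISS | VC [31, 55, 15]
  [13] addr=0xff blk=15 s=7: VC-HIT | VC [31, 55, 23]

SEQ = [MISS, MISS, L1-HIT, MISS, L1-HIT, VC-HIT, MISS, L1-HIT, MISS, L1-HIT, L1-HIT, VC-HIT, MISS, VC-HIT]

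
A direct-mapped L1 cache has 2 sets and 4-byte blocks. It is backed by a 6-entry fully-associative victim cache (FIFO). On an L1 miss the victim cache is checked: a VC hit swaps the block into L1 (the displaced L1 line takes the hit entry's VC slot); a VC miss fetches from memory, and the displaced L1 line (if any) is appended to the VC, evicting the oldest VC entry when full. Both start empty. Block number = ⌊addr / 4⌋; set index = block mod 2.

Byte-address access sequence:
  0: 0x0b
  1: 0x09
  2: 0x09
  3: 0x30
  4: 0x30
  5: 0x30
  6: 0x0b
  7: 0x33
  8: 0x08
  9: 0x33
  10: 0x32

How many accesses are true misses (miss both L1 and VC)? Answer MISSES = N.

MISSES = 2

#0 0xb→b2/s0 MISS; vc=[]
#1 0x9→b2/s0 L1-HIT; vc=[]
#2 0x9→b2/s0 L1-HIT; vc=[]
#3 0x30→b12/s0 MISS; vc=[2]
#4 0x30→b12/s0 L1-HIT; vc=[2]
#5 0x30→b12/s0 L1-HIT; vc=[2]
#6 0xb→b2/s0 VC-HIT; vc=[12]
#7 0x33→b12/s0 VC-HIT; vc=[2]
#8 0x8→b2/s0 VC-HIT; vc=[12]
#9 0x33→b12/s0 VC-HIT; vc=[2]
#10 0x32→b12/s0 L1-HIT; vc=[2]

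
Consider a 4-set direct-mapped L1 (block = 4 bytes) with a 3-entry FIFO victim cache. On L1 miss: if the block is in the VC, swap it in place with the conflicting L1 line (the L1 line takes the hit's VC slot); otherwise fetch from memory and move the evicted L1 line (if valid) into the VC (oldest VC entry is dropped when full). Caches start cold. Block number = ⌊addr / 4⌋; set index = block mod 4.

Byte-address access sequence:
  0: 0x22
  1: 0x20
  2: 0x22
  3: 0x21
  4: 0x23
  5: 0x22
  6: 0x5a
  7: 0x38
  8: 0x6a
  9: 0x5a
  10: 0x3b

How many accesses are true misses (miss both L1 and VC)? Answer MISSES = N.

#0 0x22→b8/s0 MISS; vc=[]
#1 0x20→b8/s0 L1-HIT; vc=[]
#2 0x22→b8/s0 L1-HIT; vc=[]
#3 0x21→b8/s0 L1-HIT; vc=[]
#4 0x23→b8/s0 L1-HIT; vc=[]
#5 0x22→b8/s0 L1-HIT; vc=[]
#6 0x5a→b22/s2 MISS; vc=[]
#7 0x38→b14/s2 MISS; vc=[22]
#8 0x6a→b26/s2 MISS; vc=[22,14]
#9 0x5a→b22/s2 VC-HIT; vc=[26,14]
#10 0x3b→b14/s2 VC-HIT; vc=[26,22]

MISSES = 4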